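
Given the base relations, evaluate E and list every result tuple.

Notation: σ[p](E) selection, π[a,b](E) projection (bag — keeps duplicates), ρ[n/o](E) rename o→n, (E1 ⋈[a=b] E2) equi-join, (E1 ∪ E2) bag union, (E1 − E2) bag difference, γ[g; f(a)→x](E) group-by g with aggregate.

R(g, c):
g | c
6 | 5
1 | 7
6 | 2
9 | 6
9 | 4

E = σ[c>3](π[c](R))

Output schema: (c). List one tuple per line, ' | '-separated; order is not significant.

Row counts bottom-up:
  R → 5
  π[c](R) → 5
  σ[c>3](π[c](R)) → 4

== RESULT ==
c
4
5
6
7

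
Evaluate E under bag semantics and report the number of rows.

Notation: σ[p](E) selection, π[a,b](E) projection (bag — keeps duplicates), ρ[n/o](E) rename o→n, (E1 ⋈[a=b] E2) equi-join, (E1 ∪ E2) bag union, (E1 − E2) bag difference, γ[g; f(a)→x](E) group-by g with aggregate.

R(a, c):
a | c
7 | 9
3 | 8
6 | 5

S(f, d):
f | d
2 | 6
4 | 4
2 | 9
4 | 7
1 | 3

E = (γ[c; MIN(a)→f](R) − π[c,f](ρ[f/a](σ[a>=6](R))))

Stepwise |·|:
  R → 3
  γ[c; MIN(a)→f](R) → 3
  R → 3
  σ[a>=6](R) → 2
  ρ[f/a](σ[a>=6](R)) → 2
  π[c,f](ρ[f/a](σ[a>=6](R))) → 2
  (γ[c; MIN(a)→f](R) − π[c,f](ρ[f/a](σ[a>=6](R)))) → 1

|E| = 1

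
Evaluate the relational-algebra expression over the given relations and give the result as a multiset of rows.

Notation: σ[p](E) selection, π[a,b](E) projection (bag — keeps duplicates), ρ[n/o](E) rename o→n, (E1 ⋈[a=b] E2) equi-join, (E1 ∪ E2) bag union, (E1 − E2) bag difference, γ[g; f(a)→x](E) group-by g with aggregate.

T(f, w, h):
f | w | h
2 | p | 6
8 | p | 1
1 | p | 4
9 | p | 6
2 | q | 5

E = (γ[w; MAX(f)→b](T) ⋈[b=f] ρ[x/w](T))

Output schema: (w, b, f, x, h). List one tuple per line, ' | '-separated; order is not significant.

Per-node cardinality:
  T → 5
  γ[w; MAX(f)→b](T) → 2
  T → 5
  ρ[x/w](T) → 5
  (γ[w; MAX(f)→b](T) ⋈[b=f] ρ[x/w](T)) → 3

== RESULT ==
w | b | f | x | h
p | 9 | 9 | p | 6
q | 2 | 2 | p | 6
q | 2 | 2 | q | 5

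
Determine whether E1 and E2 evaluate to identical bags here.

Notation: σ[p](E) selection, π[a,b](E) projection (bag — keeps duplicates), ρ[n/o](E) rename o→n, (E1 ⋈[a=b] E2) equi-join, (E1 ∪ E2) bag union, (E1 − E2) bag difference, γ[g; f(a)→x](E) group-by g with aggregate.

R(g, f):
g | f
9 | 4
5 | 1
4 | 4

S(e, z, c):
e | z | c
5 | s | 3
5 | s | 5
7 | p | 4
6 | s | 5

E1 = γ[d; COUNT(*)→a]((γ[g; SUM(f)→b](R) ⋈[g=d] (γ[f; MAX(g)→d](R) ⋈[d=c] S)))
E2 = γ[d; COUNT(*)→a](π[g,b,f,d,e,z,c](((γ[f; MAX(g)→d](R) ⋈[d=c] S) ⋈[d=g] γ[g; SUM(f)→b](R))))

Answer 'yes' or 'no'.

E1 row counts bottom-up:
  R → 3
  γ[g; SUM(f)→b](R) → 3
  R → 3
  γ[f; MAX(g)→d](R) → 2
  S → 4
  (γ[f; MAX(g)→d](R) ⋈[d=c] S) → 2
  (γ[g; SUM(f)→b](R) ⋈[g=d] (γ[f; MAX(g)→d](R) ⋈[d=c] S)) → 2
  γ[d; COUNT(*)→a]((γ[g; SUM(f)→b](R) ⋈[g=d] (γ[f; MAX(g)→d](R) ⋈[d=c] S))) → 1
E2 row counts bottom-up:
  R → 3
  γ[f; MAX(g)→d](R) → 2
  S → 4
  (γ[f; MAX(g)→d](R) ⋈[d=c] S) → 2
  R → 3
  γ[g; SUM(f)→b](R) → 3
  ((γ[f; MAX(g)→d](R) ⋈[d=c] S) ⋈[d=g] γ[g; SUM(f)→b](R)) → 2
  π[g,b,f,d,e,z,c](((γ[f; MAX(g)→d](R) ⋈[d=c] S) ⋈[d=g] γ[g; SUM(f)→b](R))) → 2
  γ[d; COUNT(*)→a](π[g,b,f,d,e,z,c](((γ[f; MAX(g)→d](R) ⋈[d=c] S) ⋈[d=g] γ[g; SUM(f)→b](R)))) → 1

E1 and E2 produce the same multiset:
d | a
5 | 2

yes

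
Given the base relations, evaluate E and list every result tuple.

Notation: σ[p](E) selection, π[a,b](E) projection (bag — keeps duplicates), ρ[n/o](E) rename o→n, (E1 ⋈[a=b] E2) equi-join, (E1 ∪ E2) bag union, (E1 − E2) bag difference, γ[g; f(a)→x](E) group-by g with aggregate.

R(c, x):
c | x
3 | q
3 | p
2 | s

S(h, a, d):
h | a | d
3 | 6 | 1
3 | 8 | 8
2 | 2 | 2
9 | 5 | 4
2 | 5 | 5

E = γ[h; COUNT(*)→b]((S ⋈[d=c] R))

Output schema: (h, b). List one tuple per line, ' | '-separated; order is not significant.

Subexpression sizes:
  S → 5
  R → 3
  (S ⋈[d=c] R) → 1
  γ[h; COUNT(*)→b]((S ⋈[d=c] R)) → 1

== RESULT ==
h | b
2 | 1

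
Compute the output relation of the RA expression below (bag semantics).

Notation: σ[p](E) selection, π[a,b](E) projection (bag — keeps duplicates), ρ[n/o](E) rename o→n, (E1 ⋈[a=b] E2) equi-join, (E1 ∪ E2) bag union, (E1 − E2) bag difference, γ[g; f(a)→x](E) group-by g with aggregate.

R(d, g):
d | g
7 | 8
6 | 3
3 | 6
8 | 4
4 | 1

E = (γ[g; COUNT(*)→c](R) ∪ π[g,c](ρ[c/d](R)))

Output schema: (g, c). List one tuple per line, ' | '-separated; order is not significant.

Stepwise |·|:
  R → 5
  γ[g; COUNT(*)→c](R) → 5
  R → 5
  ρ[c/d](R) → 5
  π[g,c](ρ[c/d](R)) → 5
  (γ[g; COUNT(*)→c](R) ∪ π[g,c](ρ[c/d](R))) → 10

== RESULT ==
g | c
1 | 1
1 | 4
3 | 1
3 | 6
4 | 1
4 | 8
6 | 1
6 | 3
8 | 1
8 | 7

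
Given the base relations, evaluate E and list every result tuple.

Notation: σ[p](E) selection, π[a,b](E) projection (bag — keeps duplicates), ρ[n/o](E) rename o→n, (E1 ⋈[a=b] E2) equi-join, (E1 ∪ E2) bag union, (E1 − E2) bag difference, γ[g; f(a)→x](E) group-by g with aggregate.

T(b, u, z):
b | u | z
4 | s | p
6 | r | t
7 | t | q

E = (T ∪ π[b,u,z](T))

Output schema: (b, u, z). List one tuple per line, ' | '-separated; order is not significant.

Stepwise |·|:
  T → 3
  T → 3
  π[b,u,z](T) → 3
  (T ∪ π[b,u,z](T)) → 6

== RESULT ==
b | u | z
4 | s | p
4 | s | p
6 | r | t
6 | r | t
7 | t | q
7 | t | q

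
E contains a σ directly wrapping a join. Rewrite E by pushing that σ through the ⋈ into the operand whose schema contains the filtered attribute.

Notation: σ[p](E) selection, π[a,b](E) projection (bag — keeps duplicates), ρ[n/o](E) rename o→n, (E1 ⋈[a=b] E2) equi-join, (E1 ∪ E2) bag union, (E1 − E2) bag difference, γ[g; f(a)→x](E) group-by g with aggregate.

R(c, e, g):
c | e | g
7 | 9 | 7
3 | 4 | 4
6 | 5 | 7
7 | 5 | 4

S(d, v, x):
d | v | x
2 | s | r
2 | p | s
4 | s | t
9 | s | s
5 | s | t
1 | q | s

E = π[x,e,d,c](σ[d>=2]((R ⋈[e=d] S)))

σ filters on d, owned by the right side.
E' = π[x,e,d,c]((R ⋈[e=d] σ[d>=2](S)))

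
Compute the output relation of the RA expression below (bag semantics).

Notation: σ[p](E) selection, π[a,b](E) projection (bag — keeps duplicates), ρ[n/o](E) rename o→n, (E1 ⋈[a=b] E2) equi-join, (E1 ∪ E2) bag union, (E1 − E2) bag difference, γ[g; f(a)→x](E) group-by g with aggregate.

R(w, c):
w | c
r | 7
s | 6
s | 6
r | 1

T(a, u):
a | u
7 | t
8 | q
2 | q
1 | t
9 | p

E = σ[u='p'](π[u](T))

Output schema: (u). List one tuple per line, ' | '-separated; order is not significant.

Row counts bottom-up:
  T → 5
  π[u](T) → 5
  σ[u='p'](π[u](T)) → 1

== RESULT ==
u
p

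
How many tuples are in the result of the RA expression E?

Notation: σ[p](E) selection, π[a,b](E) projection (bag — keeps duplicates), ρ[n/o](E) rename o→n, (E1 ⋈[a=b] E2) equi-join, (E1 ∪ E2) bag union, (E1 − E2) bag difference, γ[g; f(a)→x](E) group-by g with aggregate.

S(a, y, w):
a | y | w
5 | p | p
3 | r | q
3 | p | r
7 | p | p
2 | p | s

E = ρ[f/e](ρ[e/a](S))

Subexpression sizes:
  S → 5
  ρ[e/a](S) → 5
  ρ[f/e](ρ[e/a](S)) → 5

|E| = 5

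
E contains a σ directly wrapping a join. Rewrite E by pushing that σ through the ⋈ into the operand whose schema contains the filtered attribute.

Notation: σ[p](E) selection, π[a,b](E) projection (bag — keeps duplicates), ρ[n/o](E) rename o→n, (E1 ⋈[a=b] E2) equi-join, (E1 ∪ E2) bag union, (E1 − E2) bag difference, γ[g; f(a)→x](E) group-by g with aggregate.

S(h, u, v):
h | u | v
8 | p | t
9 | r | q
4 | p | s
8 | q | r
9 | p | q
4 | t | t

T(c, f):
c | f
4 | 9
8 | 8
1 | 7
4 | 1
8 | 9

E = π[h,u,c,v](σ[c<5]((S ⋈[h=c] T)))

σ filters on c, owned by the right side.
E' = π[h,u,c,v]((S ⋈[h=c] σ[c<5](T)))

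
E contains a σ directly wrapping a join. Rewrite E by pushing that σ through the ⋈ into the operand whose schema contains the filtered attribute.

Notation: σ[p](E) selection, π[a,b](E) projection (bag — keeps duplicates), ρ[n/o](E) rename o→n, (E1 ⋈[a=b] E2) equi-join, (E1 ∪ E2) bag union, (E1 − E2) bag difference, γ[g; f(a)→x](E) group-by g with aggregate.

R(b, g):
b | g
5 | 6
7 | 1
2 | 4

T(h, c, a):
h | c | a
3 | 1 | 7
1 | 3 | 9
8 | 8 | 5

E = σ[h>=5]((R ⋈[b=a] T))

σ filters on h, owned by the right side.
E' = (R ⋈[b=a] σ[h>=5](T))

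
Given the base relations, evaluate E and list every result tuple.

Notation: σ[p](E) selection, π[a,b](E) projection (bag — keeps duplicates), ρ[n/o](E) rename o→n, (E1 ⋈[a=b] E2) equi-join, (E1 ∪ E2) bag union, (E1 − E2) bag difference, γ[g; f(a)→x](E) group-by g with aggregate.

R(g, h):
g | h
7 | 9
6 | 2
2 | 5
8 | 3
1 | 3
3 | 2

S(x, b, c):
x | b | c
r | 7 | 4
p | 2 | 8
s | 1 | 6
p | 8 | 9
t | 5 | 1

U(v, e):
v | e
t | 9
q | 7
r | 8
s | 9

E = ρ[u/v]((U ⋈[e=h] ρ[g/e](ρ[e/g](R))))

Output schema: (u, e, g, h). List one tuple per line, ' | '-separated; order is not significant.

Row counts bottom-up:
  U → 4
  R → 6
  ρ[e/g](R) → 6
  ρ[g/e](ρ[e/g](R)) → 6
  (U ⋈[e=h] ρ[g/e](ρ[e/g](R))) → 2
  ρ[u/v]((U ⋈[e=h] ρ[g/e](ρ[e/g](R)))) → 2

== RESULT ==
u | e | g | h
s | 9 | 7 | 9
t | 9 | 7 | 9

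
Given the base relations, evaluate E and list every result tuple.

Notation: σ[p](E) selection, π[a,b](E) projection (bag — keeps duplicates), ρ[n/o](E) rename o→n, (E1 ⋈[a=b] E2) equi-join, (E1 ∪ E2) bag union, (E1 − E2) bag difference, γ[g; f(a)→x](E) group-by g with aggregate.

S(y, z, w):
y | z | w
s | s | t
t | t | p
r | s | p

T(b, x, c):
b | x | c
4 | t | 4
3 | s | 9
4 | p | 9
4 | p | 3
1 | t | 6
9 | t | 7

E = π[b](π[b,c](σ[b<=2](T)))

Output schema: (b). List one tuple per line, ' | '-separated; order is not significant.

Row counts bottom-up:
  T → 6
  σ[b<=2](T) → 1
  π[b,c](σ[b<=2](T)) → 1
  π[b](π[b,c](σ[b<=2](T))) → 1

== RESULT ==
b
1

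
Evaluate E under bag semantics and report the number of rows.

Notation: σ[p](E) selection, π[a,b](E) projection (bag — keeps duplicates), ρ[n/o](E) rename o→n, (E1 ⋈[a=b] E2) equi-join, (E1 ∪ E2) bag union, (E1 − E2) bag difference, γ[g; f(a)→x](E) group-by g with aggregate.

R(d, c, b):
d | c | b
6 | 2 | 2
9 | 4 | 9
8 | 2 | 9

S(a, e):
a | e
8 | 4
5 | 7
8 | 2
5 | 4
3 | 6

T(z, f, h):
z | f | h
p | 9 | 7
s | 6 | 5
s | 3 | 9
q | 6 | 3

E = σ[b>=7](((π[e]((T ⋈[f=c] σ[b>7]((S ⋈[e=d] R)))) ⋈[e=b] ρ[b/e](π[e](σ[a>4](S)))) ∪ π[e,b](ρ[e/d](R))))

Subexpression sizes:
  T → 4
  S → 5
  R → 3
  (S ⋈[e=d] R) → 1
  σ[b>7]((S ⋈[e=d] R)) → 0
  (T ⋈[f=c] σ[b>7]((S ⋈[e=d] R))) → 0
  π[e]((T ⋈[f=c] σ[b>7]((S ⋈[e=d] R)))) → 0
  S → 5
  σ[a>4](S) → 4
  π[e](σ[a>4](S)) → 4
  ρ[b/e](π[e](σ[a>4](S))) → 4
  (π[e]((T ⋈[f=c] σ[b>7]((S ⋈[e=d] R)))) ⋈[e=b] ρ[b/e](π[e](σ[a>4](S)))) → 0
  R → 3
  ρ[e/d](R) → 3
  π[e,b](ρ[e/d](R)) → 3
  ((π[e]((T ⋈[f=c] σ[b>7]((S ⋈[e=d] R)))) ⋈[e=b] ρ[b/e](π[e](σ[a>4](S)))) ∪ π[e,b](ρ[e/d](R))) → 3
  σ[b>=7](((π[e]((T ⋈[f=c] σ[b>7]((S ⋈[e=d] R)))) ⋈[e=b] ρ[b/e](π[e](σ[a>4](S)))) ∪ π[e,b](ρ[e/d](R)))) → 2

|E| = 2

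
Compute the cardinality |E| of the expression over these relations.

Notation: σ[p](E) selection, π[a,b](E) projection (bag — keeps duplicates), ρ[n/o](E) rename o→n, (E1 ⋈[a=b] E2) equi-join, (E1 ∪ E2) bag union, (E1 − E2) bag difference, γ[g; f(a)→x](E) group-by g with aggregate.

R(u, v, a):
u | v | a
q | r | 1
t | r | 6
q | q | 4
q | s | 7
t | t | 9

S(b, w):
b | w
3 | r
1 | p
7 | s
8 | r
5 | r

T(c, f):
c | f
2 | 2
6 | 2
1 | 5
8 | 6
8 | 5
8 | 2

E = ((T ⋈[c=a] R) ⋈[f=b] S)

Subexpression sizes:
  T → 6
  R → 5
  (T ⋈[c=a] R) → 2
  S → 5
  ((T ⋈[c=a] R) ⋈[f=b] S) → 1

|E| = 1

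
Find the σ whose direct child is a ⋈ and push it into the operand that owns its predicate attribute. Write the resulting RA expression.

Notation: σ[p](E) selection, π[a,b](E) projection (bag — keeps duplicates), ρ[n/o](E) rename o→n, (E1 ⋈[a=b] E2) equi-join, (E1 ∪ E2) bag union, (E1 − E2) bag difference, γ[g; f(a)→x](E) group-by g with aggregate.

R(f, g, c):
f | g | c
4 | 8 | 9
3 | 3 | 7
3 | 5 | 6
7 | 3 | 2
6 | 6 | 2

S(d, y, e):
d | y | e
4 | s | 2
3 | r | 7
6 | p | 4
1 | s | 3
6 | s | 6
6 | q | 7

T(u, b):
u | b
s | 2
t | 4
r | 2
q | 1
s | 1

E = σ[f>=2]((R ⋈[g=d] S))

σ filters on f, owned by the left side.
E' = (σ[f>=2](R) ⋈[g=d] S)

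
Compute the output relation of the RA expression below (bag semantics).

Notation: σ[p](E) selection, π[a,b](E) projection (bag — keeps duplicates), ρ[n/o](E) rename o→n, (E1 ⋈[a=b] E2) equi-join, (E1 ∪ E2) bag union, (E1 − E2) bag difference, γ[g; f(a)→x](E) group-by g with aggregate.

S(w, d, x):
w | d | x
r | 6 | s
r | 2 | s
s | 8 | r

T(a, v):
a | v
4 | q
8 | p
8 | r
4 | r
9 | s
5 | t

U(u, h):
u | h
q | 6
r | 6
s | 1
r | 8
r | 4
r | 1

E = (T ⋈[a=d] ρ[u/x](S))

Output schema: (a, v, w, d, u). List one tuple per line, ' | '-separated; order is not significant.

Per-node cardinality:
  T → 6
  S → 3
  ρ[u/x](S) → 3
  (T ⋈[a=d] ρ[u/x](S)) → 2

== RESULT ==
a | v | w | d | u
8 | p | s | 8 | r
8 | r | s | 8 | r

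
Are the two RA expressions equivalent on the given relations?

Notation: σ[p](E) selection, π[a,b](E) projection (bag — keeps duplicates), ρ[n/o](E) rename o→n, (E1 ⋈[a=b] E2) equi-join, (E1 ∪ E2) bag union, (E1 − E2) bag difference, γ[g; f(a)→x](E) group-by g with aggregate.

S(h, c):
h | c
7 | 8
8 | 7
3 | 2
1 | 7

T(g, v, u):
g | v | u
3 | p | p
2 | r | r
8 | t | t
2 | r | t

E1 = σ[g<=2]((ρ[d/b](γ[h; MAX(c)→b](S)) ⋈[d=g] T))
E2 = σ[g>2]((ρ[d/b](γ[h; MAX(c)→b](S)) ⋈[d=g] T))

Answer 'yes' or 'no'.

E1 stepwise |·|:
  S → 4
  γ[h; MAX(c)→b](S) → 4
  ρ[d/b](γ[h; MAX(c)→b](S)) → 4
  T → 4
  (ρ[d/b](γ[h; MAX(c)→b](S)) ⋈[d=g] T) → 3
  σ[g<=2]((ρ[d/b](γ[h; MAX(c)→b](S)) ⋈[d=g] T)) → 2
E2 stepwise |·|:
  S → 4
  γ[h; MAX(c)→b](S) → 4
  ρ[d/b](γ[h; MAX(c)→b](S)) → 4
  T → 4
  (ρ[d/b](γ[h; MAX(c)→b](S)) ⋈[d=g] T) → 3
  σ[g>2]((ρ[d/b](γ[h; MAX(c)→b](S)) ⋈[d=g] T)) → 1

E1 result:
h | d | g | v | u
3 | 2 | 2 | r | r
3 | 2 | 2 | r | t
E2 result:
h | d | g | v | u
7 | 8 | 8 | t | t
Witness: (7, 8, 8, 't', 't') appears 0× in E1 but 1× in E2.

no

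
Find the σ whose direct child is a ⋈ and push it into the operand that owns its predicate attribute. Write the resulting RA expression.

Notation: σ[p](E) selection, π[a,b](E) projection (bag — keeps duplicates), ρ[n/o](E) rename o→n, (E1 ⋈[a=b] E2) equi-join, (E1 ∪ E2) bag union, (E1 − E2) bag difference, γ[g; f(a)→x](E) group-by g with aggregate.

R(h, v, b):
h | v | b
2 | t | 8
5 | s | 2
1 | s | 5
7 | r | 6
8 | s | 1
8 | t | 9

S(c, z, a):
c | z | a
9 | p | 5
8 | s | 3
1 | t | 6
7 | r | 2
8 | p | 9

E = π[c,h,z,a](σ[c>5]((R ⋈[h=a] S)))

σ filters on c, owned by the right side.
E' = π[c,h,z,a]((R ⋈[h=a] σ[c>5](S)))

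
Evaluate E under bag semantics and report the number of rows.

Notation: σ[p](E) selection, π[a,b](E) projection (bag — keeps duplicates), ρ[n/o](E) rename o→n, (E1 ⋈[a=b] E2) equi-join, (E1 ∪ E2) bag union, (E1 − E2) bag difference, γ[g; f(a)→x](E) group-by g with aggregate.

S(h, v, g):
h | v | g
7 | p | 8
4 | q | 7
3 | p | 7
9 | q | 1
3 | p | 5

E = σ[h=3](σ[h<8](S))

Per-node cardinality:
  S → 5
  σ[h<8](S) → 4
  σ[h=3](σ[h<8](S)) → 2

|E| = 2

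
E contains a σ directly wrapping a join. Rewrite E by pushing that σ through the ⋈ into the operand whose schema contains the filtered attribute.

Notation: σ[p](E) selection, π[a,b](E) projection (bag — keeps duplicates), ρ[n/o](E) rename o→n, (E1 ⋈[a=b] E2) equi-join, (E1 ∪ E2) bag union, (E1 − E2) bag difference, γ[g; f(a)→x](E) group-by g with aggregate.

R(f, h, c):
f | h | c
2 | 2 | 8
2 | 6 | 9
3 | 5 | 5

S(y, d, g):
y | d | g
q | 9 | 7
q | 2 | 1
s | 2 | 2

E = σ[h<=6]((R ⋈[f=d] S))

σ filters on h, owned by the left side.
E' = (σ[h<=6](R) ⋈[f=d] S)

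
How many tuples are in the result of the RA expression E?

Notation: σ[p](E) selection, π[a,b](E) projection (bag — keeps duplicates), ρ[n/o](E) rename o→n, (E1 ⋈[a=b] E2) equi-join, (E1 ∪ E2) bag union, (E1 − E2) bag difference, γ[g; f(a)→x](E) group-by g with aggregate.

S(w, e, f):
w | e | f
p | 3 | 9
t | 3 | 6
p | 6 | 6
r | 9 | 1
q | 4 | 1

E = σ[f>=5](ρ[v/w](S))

Stepwise |·|:
  S → 5
  ρ[v/w](S) → 5
  σ[f>=5](ρ[v/w](S)) → 3

|E| = 3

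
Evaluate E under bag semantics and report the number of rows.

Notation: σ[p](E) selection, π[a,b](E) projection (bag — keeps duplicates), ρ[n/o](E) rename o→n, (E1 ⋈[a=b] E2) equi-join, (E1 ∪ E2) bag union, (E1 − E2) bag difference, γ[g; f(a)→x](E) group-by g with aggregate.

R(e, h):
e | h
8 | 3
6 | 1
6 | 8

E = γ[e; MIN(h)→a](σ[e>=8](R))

Stepwise |·|:
  R → 3
  σ[e>=8](R) → 1
  γ[e; MIN(h)→a](σ[e>=8](R)) → 1

|E| = 1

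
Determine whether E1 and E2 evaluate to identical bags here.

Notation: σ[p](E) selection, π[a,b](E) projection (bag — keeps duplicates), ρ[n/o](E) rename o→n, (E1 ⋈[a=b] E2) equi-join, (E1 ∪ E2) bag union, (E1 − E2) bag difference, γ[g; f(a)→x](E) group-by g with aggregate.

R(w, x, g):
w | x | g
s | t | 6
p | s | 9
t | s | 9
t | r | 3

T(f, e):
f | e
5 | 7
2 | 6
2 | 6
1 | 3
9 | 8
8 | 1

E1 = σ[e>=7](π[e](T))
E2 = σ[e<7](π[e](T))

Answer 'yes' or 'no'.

E1 per-node cardinality:
  T → 6
  π[e](T) → 6
  σ[e>=7](π[e](T)) → 2
E2 per-node cardinality:
  T → 6
  π[e](T) → 6
  σ[e<7](π[e](T)) → 4

E1 result:
e
7
8
E2 result:
e
1
3
6
6
Witness: (6,) appears 0× in E1 but 2× in E2.

no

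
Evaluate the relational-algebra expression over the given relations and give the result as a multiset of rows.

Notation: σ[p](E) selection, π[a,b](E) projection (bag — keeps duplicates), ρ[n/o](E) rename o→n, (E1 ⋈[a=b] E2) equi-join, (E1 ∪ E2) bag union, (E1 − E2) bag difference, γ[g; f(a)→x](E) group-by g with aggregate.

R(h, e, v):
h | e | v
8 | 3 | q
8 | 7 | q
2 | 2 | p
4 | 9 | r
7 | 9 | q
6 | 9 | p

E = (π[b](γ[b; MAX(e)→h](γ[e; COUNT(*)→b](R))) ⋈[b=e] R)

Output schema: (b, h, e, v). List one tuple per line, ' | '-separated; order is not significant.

Subexpression sizes:
  R → 6
  γ[e; COUNT(*)→b](R) → 4
  γ[b; MAX(e)→h](γ[e; COUNT(*)→b](R)) → 2
  π[b](γ[b; MAX(e)→h](γ[e; COUNT(*)→b](R))) → 2
  R → 6
  (π[b](γ[b; MAX(e)→h](γ[e; COUNT(*)→b](R))) ⋈[b=e] R) → 1

== RESULT ==
b | h | e | v
3 | 8 | 3 | q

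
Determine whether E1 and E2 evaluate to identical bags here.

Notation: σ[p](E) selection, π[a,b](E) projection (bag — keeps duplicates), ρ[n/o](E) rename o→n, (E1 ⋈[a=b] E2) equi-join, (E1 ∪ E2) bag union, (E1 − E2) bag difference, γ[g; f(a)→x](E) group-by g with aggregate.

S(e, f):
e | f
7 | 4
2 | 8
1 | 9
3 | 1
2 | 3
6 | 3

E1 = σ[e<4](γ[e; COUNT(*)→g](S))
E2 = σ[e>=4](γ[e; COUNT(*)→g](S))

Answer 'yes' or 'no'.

E1 row counts bottom-up:
  S → 6
  γ[e; COUNT(*)→g](S) → 5
  σ[e<4](γ[e; COUNT(*)→g](S)) → 3
E2 row counts bottom-up:
  S → 6
  γ[e; COUNT(*)→g](S) → 5
  σ[e>=4](γ[e; COUNT(*)→g](S)) → 2

E1 result:
e | g
1 | 1
2 | 2
3 | 1
E2 result:
e | g
6 | 1
7 | 1
Witness: (7, 1) appears 0× in E1 but 1× in E2.

no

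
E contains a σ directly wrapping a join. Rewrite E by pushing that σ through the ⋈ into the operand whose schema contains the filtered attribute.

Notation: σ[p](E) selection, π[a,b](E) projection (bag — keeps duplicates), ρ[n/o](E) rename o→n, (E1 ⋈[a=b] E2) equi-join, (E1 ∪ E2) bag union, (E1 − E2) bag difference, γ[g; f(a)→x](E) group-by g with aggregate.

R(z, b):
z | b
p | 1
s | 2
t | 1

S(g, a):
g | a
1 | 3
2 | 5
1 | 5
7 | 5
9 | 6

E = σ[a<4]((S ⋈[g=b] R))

σ filters on a, owned by the left side.
E' = (σ[a<4](S) ⋈[g=b] R)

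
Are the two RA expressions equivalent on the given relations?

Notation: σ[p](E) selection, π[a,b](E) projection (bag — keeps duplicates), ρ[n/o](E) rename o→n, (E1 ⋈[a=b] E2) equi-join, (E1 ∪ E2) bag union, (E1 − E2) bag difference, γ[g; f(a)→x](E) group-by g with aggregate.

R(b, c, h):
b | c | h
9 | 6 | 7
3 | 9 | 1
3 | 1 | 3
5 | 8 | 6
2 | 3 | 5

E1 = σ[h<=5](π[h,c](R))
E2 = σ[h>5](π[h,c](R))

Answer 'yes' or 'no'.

E1 stepwise |·|:
  R → 5
  π[h,c](R) → 5
  σ[h<=5](π[h,c](R)) → 3
E2 stepwise |·|:
  R → 5
  π[h,c](R) → 5
  σ[h>5](π[h,c](R)) → 2

E1 result:
h | c
1 | 9
3 | 1
5 | 3
E2 result:
h | c
6 | 8
7 | 6
Witness: (7, 6) appears 0× in E1 but 1× in E2.

no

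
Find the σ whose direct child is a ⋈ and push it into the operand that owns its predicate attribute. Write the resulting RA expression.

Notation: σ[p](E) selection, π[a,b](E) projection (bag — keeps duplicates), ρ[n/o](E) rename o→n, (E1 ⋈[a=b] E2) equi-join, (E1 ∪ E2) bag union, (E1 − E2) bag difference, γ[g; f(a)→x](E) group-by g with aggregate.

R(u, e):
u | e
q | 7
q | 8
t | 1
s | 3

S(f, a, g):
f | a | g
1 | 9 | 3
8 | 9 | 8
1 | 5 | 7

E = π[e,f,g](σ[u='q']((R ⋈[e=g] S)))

σ filters on u, owned by the left side.
E' = π[e,f,g]((σ[u='q'](R) ⋈[e=g] S))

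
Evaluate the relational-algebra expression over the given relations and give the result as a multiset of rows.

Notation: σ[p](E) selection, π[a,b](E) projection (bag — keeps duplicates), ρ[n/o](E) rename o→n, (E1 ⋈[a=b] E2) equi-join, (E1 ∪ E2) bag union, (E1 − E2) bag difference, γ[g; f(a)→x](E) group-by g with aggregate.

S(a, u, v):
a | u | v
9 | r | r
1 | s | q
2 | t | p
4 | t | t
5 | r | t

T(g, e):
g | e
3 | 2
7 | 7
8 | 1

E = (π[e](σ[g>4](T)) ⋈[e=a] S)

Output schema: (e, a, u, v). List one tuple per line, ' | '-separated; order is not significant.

Row counts bottom-up:
  T → 3
  σ[g>4](T) → 2
  π[e](σ[g>4](T)) → 2
  S → 5
  (π[e](σ[g>4](T)) ⋈[e=a] S) → 1

== RESULT ==
e | a | u | v
1 | 1 | s | q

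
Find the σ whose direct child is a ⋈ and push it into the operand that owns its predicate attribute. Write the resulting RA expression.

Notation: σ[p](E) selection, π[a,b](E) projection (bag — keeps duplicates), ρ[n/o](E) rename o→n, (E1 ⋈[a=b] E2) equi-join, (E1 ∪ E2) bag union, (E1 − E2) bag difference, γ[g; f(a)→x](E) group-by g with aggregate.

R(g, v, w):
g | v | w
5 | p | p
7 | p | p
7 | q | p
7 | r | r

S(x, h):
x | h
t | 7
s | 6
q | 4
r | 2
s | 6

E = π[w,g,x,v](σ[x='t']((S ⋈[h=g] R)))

σ filters on x, owned by the left side.
E' = π[w,g,x,v]((σ[x='t'](S) ⋈[h=g] R))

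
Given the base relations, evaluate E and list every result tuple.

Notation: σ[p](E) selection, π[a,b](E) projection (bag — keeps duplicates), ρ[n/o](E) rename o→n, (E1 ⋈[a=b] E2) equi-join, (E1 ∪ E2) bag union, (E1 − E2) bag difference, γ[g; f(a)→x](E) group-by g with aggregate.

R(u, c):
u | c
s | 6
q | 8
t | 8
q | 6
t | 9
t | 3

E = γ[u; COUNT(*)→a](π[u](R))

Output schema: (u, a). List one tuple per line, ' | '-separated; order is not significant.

Row counts bottom-up:
  R → 6
  π[u](R) → 6
  γ[u; COUNT(*)→a](π[u](R)) → 3

== RESULT ==
u | a
q | 2
s | 1
t | 3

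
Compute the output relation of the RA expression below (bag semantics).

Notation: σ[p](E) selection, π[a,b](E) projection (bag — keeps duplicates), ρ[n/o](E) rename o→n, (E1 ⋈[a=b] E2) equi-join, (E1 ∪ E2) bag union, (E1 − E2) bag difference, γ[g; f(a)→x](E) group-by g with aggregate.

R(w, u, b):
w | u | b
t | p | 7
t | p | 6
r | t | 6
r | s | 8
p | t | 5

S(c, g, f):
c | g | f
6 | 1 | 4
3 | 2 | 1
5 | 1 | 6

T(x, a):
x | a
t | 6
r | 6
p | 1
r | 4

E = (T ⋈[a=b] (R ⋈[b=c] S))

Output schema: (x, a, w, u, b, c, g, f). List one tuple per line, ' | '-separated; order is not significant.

Subexpression sizes:
  T → 4
  R → 5
  S → 3
  (R ⋈[b=c] S) → 3
  (T ⋈[a=b] (R ⋈[b=c] S)) → 4

== RESULT ==
x | a | w | u | b | c | g | f
r | 6 | r | t | 6 | 6 | 1 | 4
r | 6 | t | p | 6 | 6 | 1 | 4
t | 6 | r | t | 6 | 6 | 1 | 4
t | 6 | t | p | 6 | 6 | 1 | 4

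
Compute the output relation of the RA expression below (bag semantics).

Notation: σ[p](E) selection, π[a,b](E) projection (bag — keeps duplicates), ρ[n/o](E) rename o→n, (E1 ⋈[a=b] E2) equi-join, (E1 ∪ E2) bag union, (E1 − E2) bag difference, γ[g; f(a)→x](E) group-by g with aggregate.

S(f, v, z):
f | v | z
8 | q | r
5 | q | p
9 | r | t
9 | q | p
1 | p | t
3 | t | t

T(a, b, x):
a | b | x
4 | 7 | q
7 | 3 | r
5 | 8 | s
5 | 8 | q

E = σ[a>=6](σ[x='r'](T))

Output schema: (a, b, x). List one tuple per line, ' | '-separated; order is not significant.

Per-node cardinality:
  T → 4
  σ[x='r'](T) → 1
  σ[a>=6](σ[x='r'](T)) → 1

== RESULT ==
a | b | x
7 | 3 | r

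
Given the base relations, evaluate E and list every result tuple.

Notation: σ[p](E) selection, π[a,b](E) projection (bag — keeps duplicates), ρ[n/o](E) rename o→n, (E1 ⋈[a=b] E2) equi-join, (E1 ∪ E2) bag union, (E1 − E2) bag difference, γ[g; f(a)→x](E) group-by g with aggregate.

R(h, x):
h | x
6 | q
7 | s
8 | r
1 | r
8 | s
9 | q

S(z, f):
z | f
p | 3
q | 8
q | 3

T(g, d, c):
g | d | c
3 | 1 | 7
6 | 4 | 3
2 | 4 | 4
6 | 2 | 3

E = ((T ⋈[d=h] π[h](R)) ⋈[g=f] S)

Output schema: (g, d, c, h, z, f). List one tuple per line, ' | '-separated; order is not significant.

Subexpression sizes:
  T → 4
  R → 6
  π[h](R) → 6
  (T ⋈[d=h] π[h](R)) → 1
  S → 3
  ((T ⋈[d=h] π[h](R)) ⋈[g=f] S) → 2

== RESULT ==
g | d | c | h | z | f
3 | 1 | 7 | 1 | p | 3
3 | 1 | 7 | 1 | q | 3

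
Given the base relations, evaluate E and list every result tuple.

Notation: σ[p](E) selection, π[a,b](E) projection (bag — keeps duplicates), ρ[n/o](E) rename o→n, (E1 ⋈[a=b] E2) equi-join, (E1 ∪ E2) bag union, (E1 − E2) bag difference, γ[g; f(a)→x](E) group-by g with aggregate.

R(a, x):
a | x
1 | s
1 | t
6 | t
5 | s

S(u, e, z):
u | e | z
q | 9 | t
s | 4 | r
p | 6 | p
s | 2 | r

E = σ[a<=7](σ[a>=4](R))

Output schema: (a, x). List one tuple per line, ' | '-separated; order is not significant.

Row counts bottom-up:
  R → 4
  σ[a>=4](R) → 2
  σ[a<=7](σ[a>=4](R)) → 2

== RESULT ==
a | x
5 | s
6 | t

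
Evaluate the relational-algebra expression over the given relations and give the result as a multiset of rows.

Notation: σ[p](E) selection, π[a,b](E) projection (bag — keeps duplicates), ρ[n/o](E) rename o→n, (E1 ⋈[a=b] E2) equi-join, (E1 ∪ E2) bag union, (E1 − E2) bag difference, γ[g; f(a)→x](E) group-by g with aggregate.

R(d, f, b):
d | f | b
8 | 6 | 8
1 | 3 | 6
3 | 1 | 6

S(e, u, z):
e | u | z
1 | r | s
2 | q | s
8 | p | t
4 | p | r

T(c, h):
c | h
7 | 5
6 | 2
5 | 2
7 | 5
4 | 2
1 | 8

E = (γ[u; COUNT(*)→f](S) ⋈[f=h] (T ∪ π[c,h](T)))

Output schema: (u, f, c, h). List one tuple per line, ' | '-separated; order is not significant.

Stepwise |·|:
  S → 4
  γ[u; COUNT(*)→f](S) → 3
  T → 6
  T → 6
  π[c,h](T) → 6
  (T ∪ π[c,h](T)) → 12
  (γ[u; COUNT(*)→f](S) ⋈[f=h] (T ∪ π[c,h](T))) → 6

== RESULT ==
u | f | c | h
p | 2 | 4 | 2
p | 2 | 4 | 2
p | 2 | 5 | 2
p | 2 | 5 | 2
p | 2 | 6 | 2
p | 2 | 6 | 2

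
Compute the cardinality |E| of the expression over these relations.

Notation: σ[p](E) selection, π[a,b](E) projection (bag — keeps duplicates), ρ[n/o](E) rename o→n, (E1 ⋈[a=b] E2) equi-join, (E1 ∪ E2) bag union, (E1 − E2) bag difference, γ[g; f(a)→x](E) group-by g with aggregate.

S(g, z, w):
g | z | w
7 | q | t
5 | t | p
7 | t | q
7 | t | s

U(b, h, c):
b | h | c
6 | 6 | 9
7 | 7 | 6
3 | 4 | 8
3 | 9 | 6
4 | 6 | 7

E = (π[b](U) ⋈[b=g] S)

Per-node cardinality:
  U → 5
  π[b](U) → 5
  S → 4
  (π[b](U) ⋈[b=g] S) → 3

|E| = 3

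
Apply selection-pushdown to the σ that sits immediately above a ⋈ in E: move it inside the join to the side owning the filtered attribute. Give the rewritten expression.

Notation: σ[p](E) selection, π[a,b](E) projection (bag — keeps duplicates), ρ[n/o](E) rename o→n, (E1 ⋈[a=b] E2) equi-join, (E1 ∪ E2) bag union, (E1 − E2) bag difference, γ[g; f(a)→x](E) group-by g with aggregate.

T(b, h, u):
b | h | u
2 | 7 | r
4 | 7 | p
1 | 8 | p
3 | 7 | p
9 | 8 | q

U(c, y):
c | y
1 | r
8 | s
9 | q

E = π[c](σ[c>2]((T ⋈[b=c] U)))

σ filters on c, owned by the right side.
E' = π[c]((T ⋈[b=c] σ[c>2](U)))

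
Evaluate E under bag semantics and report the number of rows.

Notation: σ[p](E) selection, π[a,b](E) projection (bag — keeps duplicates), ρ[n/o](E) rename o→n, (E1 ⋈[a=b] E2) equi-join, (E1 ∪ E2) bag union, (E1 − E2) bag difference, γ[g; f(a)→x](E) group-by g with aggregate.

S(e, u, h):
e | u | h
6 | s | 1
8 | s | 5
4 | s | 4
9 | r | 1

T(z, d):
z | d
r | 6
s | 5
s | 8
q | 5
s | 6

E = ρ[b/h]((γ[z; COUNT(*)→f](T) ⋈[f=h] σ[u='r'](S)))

Stepwise |·|:
  T → 5
  γ[z; COUNT(*)→f](T) → 3
  S → 4
  σ[u='r'](S) → 1
  (γ[z; COUNT(*)→f](T) ⋈[f=h] σ[u='r'](S)) → 2
  ρ[b/h]((γ[z; COUNT(*)→f](T) ⋈[f=h] σ[u='r'](S))) → 2

|E| = 2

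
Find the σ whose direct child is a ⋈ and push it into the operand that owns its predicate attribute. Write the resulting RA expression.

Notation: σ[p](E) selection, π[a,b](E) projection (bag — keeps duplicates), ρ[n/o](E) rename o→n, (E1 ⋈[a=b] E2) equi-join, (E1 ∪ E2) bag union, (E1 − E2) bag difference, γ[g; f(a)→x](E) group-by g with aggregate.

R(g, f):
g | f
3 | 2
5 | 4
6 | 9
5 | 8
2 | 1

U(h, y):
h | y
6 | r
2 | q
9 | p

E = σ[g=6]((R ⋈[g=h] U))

σ filters on g, owned by the left side.
E' = (σ[g=6](R) ⋈[g=h] U)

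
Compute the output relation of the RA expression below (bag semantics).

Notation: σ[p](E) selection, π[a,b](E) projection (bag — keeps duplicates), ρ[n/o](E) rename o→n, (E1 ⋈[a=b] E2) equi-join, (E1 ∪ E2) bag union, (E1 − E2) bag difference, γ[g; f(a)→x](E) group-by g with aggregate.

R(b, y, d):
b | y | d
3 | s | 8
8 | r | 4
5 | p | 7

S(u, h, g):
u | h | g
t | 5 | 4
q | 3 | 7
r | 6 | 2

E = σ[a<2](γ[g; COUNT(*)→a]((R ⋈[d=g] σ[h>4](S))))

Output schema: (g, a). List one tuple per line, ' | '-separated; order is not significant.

Per-node cardinality:
  R → 3
  S → 3
  σ[h>4](S) → 2
  (R ⋈[d=g] σ[h>4](S)) → 1
  γ[g; COUNT(*)→a]((R ⋈[d=g] σ[h>4](S))) → 1
  σ[a<2](γ[g; COUNT(*)→a]((R ⋈[d=g] σ[h>4](S)))) → 1

== RESULT ==
g | a
4 | 1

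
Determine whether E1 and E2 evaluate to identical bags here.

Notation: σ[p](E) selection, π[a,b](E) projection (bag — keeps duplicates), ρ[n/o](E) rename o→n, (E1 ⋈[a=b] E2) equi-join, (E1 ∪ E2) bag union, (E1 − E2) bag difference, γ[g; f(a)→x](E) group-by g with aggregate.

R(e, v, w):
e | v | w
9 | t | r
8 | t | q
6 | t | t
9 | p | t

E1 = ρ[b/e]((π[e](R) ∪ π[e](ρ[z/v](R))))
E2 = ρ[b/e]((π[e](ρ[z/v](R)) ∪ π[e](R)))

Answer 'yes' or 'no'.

E1 row counts bottom-up:
  R → 4
  π[e](R) → 4
  R → 4
  ρ[z/v](R) → 4
  π[e](ρ[z/v](R)) → 4
  (π[e](R) ∪ π[e](ρ[z/v](R))) → 8
  ρ[b/e]((π[e](R) ∪ π[e](ρ[z/v](R)))) → 8
E2 row counts bottom-up:
  R → 4
  ρ[z/v](R) → 4
  π[e](ρ[z/v](R)) → 4
  R → 4
  π[e](R) → 4
  (π[e](ρ[z/v](R)) ∪ π[e](R)) → 8
  ρ[b/e]((π[e](ρ[z/v](R)) ∪ π[e](R))) → 8

E1 and E2 produce the same multiset:
b
6
6
8
8
9
9
9
9

yes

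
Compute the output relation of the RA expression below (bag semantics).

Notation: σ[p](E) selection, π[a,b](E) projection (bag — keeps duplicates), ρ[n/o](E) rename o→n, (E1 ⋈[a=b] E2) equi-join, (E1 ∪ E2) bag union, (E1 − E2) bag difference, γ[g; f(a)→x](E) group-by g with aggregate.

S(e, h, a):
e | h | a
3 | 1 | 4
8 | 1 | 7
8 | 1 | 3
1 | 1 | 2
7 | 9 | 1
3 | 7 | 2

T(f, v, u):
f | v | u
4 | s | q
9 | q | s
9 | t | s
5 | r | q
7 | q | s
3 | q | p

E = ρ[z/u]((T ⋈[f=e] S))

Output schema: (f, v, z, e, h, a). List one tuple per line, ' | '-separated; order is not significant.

Per-node cardinality:
  T → 6
  S → 6
  (T ⋈[f=e] S) → 3
  ρ[z/u]((T ⋈[f=e] S)) → 3

== RESULT ==
f | v | z | e | h | a
3 | q | p | 3 | 1 | 4
3 | q | p | 3 | 7 | 2
7 | q | s | 7 | 9 | 1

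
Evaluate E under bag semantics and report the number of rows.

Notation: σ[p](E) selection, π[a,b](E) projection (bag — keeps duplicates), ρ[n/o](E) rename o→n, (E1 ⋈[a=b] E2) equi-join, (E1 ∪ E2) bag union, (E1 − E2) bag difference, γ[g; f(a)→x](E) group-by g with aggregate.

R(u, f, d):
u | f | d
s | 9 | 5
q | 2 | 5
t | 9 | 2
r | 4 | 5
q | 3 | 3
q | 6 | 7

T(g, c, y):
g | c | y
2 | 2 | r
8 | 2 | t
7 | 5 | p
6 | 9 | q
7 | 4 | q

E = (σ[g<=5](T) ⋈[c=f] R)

Row counts bottom-up:
  T → 5
  σ[g<=5](T) → 1
  R → 6
  (σ[g<=5](T) ⋈[c=f] R) → 1

|E| = 1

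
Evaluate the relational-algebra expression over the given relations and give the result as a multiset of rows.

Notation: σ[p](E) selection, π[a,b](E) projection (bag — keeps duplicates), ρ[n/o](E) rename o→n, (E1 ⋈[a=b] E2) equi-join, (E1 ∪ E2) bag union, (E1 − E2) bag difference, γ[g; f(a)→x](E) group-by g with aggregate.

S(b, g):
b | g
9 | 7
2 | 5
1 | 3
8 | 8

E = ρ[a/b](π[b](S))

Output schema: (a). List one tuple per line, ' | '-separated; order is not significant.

Subexpression sizes:
  S → 4
  π[b](S) → 4
  ρ[a/b](π[b](S)) → 4

== RESULT ==
a
1
2
8
9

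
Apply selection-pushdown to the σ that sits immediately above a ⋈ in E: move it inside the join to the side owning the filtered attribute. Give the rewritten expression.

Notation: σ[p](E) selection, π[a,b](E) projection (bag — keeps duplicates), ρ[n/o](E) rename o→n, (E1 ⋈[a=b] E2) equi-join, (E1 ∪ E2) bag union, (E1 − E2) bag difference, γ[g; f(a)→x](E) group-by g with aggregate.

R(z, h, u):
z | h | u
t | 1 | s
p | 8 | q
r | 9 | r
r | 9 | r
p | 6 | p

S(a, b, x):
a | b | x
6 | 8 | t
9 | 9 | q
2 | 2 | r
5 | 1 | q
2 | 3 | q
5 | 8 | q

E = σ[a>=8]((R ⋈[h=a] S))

σ filters on a, owned by the right side.
E' = (R ⋈[h=a] σ[a>=8](S))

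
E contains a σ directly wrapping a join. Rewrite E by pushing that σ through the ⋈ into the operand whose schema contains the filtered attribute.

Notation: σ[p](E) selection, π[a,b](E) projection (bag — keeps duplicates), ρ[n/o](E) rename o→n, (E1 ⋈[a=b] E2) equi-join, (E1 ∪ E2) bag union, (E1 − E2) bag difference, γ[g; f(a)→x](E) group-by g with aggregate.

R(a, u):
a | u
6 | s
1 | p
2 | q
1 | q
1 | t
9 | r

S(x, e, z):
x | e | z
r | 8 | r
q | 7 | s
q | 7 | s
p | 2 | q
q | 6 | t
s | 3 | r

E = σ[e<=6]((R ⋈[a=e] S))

σ filters on e, owned by the right side.
E' = (R ⋈[a=e] σ[e<=6](S))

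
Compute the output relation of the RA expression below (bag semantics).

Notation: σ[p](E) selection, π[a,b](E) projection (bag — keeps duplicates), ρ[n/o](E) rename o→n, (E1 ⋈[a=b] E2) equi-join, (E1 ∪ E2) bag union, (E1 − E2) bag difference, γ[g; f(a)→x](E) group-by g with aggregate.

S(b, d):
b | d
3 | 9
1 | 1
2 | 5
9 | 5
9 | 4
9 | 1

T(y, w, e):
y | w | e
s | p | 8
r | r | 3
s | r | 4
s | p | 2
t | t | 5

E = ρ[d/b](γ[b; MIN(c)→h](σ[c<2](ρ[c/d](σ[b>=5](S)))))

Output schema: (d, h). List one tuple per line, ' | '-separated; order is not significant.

Per-node cardinality:
  S → 6
  σ[b>=5](S) → 3
  ρ[c/d](σ[b>=5](S)) → 3
  σ[c<2](ρ[c/d](σ[b>=5](S))) → 1
  γ[b; MIN(c)→h](σ[c<2](ρ[c/d](σ[b>=5](S)))) → 1
  ρ[d/b](γ[b; MIN(c)→h](σ[c<2](ρ[c/d](σ[b>=5](S))))) → 1

== RESULT ==
d | h
9 | 1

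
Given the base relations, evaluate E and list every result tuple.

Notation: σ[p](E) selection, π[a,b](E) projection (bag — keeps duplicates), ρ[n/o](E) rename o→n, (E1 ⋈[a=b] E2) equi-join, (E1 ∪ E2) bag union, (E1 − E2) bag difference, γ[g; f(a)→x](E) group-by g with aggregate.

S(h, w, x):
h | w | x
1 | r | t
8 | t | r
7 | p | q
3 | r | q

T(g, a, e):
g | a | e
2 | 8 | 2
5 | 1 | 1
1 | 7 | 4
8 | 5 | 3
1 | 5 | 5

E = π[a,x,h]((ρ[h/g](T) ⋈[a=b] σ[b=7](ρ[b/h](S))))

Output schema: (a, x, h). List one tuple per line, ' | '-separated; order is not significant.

Subexpression sizes:
  T → 5
  ρ[h/g](T) → 5
  S → 4
  ρ[b/h](S) → 4
  σ[b=7](ρ[b/h](S)) → 1
  (ρ[h/g](T) ⋈[a=b] σ[b=7](ρ[b/h](S))) → 1
  π[a,x,h]((ρ[h/g](T) ⋈[a=b] σ[b=7](ρ[b/h](S)))) → 1

== RESULT ==
a | x | h
7 | q | 1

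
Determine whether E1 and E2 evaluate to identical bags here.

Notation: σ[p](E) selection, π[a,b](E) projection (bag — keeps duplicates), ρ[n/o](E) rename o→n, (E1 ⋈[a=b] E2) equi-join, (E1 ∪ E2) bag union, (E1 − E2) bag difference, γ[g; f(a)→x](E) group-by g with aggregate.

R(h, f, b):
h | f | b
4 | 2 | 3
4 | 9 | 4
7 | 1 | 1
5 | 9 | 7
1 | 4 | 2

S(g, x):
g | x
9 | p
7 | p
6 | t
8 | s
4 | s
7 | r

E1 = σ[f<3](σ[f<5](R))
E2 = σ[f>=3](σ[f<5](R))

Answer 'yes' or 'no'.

E1 subexpression sizes:
  R → 5
  σ[f<5](R) → 3
  σ[f<3](σ[f<5](R)) → 2
E2 subexpression sizes:
  R → 5
  σ[f<5](R) → 3
  σ[f>=3](σ[f<5](R)) → 1

E1 result:
h | f | b
4 | 2 | 3
7 | 1 | 1
E2 result:
h | f | b
1 | 4 | 2
Witness: (4, 2, 3) appears 1× in E1 but 0× in E2.

no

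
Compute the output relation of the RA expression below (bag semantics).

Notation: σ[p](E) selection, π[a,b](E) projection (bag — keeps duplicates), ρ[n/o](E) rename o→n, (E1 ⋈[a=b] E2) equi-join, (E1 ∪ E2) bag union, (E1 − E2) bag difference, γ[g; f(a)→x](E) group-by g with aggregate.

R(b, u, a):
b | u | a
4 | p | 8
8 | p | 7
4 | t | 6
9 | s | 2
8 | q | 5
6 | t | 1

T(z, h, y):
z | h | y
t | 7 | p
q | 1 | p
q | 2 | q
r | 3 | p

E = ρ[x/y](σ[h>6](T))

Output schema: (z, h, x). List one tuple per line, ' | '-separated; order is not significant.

Subexpression sizes:
  T → 4
  σ[h>6](T) → 1
  ρ[x/y](σ[h>6](T)) → 1

== RESULT ==
z | h | x
t | 7 | p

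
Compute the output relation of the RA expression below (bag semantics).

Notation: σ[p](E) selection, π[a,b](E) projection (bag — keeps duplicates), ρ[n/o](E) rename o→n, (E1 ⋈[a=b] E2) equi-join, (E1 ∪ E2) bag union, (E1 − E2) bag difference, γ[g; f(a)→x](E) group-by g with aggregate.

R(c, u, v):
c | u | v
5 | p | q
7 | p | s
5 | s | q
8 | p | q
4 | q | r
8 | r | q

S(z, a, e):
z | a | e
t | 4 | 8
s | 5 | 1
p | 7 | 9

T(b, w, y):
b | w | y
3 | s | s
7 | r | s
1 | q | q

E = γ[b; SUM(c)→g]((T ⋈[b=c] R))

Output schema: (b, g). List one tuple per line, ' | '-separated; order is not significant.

Per-node cardinality:
  T → 3
  R → 6
  (T ⋈[b=c] R) → 1
  γ[b; SUM(c)→g]((T ⋈[b=c] R)) → 1

== RESULT ==
b | g
7 | 7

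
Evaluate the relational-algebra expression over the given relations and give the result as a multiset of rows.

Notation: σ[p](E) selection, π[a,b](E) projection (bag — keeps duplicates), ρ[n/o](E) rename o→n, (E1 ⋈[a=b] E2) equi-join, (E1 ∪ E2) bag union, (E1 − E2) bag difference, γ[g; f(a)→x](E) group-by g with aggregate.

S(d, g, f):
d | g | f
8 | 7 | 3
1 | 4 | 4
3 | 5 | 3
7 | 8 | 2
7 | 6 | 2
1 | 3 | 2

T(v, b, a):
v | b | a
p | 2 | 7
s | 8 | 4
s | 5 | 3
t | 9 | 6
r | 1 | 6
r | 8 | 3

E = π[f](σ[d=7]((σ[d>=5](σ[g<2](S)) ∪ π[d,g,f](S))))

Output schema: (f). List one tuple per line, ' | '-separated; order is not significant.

Row counts bottom-up:
  S → 6
  σ[g<2](S) → 0
  σ[d>=5](σ[g<2](S)) → 0
  S → 6
  π[d,g,f](S) → 6
  (σ[d>=5](σ[g<2](S)) ∪ π[d,g,f](S)) → 6
  σ[d=7]((σ[d>=5](σ[g<2](S)) ∪ π[d,g,f](S))) → 2
  π[f](σ[d=7]((σ[d>=5](σ[g<2](S)) ∪ π[d,g,f](S)))) → 2

== RESULT ==
f
2
2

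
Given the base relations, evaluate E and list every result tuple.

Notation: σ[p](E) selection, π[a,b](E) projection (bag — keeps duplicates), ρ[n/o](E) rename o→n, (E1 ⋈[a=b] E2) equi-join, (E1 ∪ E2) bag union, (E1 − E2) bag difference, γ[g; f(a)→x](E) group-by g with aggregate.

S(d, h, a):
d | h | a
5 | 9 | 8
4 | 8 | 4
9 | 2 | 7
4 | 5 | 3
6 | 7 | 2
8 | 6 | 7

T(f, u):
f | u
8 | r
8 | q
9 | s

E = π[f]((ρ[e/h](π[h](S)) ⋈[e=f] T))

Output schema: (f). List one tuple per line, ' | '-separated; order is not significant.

Subexpression sizes:
  S → 6
  π[h](S) → 6
  ρ[e/h](π[h](S)) → 6
  T → 3
  (ρ[e/h](π[h](S)) ⋈[e=f] T) → 3
  π[f]((ρ[e/h](π[h](S)) ⋈[e=f] T)) → 3

== RESULT ==
f
8
8
9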